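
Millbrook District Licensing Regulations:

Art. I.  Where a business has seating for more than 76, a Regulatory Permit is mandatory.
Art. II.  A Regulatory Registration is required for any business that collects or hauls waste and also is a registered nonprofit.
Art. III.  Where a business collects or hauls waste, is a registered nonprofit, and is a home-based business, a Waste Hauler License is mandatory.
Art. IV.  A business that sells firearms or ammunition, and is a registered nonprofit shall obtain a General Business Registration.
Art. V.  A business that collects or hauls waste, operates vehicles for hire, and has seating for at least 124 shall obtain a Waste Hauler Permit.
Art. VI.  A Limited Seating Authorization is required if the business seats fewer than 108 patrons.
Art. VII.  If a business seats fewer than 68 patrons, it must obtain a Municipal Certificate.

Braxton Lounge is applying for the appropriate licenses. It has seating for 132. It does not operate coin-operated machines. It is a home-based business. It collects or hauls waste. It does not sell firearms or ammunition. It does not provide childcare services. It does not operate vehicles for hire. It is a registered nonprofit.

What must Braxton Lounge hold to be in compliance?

Art. I. seating 132 > 76 → Regulatory Permit required.
Art. II. collects or hauls waste; is a registered nonprofit → Regulatory Registration required.
Art. III. collects or hauls waste; is a registered nonprofit; is a home-based business → Waste Hauler License required.
Art. IV. does not sell firearms or ammunition; is a registered nonprofit → General Business Registration not required.
Art. V. collects or hauls waste; does not operate vehicles for hire; seating 132 ≥ 124 → Waste Hauler Permit not required.
Art. VI. seating 132 ≥ 108 → Limited Seating Authorization not required.
Art. VII. seating 132 ≥ 68 → Municipal Certificate not required.

Regulatory Permit, Regulatory Registration, Waste Hauler License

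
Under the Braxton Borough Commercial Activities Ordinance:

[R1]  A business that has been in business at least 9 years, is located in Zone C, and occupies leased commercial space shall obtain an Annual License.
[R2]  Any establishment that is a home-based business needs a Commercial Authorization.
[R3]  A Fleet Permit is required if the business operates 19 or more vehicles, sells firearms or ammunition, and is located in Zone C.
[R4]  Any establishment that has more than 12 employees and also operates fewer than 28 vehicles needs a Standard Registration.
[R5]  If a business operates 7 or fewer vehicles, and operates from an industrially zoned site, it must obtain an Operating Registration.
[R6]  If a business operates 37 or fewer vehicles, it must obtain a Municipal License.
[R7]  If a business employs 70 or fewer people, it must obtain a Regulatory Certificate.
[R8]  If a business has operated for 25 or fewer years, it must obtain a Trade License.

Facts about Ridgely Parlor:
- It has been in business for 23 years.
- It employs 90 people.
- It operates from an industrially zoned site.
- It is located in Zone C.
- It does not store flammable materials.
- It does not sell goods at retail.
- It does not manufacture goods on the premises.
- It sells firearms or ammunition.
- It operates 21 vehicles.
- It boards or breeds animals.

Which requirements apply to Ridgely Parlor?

[R1] years in business 23 ≥ 9; is located in Zone C; operates from an industrially zoned site (not: occupies leased commercial space) → Annual License not required.
[R2] operates from an industrially zoned site (not: is a home-based business) → Commercial Authorization not required.
[R3] vehicles 21 ≥ 19; sells firearms or ammunition; is located in Zone C → Fleet Permit required.
[R4] employees 90 > 12; vehicles 21 < 28 → Standard Registration required.
[R5] vehicles 21 > 7; operates from an industrially zoned site → Operating Registration not required.
[R6] vehicles 21 ≤ 37 → Municipal License required.
[R7] employees 90 > 70 → Regulatory Certificate not required.
[R8] years in business 23 ≤ 25 → Trade License required.

Fleet Permit, Municipal License, Standard Registration, Trade License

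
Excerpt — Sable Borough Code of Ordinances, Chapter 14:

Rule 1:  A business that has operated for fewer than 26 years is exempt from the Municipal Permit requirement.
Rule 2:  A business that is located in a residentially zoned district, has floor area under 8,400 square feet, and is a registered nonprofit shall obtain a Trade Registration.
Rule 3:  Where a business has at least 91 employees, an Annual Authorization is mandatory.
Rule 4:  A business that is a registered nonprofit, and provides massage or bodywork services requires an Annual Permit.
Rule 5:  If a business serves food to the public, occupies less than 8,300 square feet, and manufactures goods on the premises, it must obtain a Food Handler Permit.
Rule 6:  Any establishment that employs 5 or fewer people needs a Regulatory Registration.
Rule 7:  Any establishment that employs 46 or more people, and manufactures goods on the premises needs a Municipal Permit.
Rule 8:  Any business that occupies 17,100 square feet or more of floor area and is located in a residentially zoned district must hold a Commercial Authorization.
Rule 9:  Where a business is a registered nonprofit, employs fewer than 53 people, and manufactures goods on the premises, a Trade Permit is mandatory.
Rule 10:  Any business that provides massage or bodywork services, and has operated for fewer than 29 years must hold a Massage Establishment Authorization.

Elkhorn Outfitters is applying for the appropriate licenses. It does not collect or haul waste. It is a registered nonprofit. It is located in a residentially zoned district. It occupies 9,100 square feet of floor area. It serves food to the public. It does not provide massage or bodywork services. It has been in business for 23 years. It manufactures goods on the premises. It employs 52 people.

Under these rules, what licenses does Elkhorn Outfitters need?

Rule 1: years in business 23 < 26 → exempt from Municipal Permit.
Rule 2: is located in a residentially zoned district; floor area 9,100 square feet ≥ 8,400 square feet; is a registered nonprofit → Trade Registration not required.
Rule 3: employees 52 < 91 → Annual Authorization not required.
Rule 4: is a registered nonprofit; does not provide massage or bodywork services → Annual Permit not required.
Rule 5: serves food to the public; floor area 9,100 square feet ≥ 8,300 square feet; manufactures goods on the premises → Food Handler Permit not required.
Rule 6: employees 52 > 5 → Regulatory Registration not required.
Rule 7: employees 52 ≥ 46; manufactures goods on the premises → Municipal Permit required.
Rule 8: floor area 9,100 square feet < 17,100 square feet; is located in a residentially zoned district → Commercial Authorization not required.
Rule 9: is a registered nonprofit; employees 52 < 53; manufactures goods on the premises → Trade Permit required.
Rule 10: does not provide massage or bodywork services; years in business 23 < 29 → Massage Establishment Authorization not required.

Trade Permit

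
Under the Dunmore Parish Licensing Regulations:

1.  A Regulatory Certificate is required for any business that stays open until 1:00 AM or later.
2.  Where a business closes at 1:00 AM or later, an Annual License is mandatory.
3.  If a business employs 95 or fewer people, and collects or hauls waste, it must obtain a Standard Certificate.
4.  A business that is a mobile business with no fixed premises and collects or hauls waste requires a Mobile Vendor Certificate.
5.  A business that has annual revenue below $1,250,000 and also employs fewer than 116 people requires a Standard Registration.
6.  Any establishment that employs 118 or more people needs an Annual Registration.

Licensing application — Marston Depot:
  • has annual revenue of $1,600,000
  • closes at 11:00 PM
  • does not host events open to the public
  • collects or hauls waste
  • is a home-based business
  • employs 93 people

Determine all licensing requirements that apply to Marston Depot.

1. closes 11:00 PM, at/before 1:00 AM → Regulatory Certificate not required.
2. closes 11:00 PM, at/before 1:00 AM → Annual License not required.
3. employees 93 ≤ 95; collects or hauls waste → Standard Certificate required.
4. is a home-based business (not: is a mobile business with no fixed premises); collects or hauls waste → Mobile Vendor Certificate not required.
5. revenue $1,600,000 ≥ $1,250,000; employees 93 < 116 → Standard Registration not required.
6. employees 93 < 118 → Annual Registration not required.

Standard Certificate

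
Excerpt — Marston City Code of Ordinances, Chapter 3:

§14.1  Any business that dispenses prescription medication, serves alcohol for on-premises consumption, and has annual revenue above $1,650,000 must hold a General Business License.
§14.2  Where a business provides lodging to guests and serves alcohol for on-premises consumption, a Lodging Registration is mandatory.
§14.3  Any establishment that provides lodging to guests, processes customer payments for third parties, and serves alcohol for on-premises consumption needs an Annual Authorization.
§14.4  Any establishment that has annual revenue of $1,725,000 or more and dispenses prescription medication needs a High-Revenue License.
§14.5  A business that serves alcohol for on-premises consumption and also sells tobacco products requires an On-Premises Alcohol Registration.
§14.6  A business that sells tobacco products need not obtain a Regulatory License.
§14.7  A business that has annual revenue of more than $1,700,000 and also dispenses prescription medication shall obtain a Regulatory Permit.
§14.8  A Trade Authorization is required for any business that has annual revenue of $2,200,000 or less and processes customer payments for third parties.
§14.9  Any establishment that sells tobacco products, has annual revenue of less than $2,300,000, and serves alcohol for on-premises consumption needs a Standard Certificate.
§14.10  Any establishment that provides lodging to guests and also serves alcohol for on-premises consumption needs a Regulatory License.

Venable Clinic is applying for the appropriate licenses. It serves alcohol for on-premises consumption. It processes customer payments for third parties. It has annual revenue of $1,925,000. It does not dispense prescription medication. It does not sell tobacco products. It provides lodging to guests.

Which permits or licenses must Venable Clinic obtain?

§14.1 does not dispense prescription medication; serves alcohol for on-premises consumption; revenue $1,925,000 > $1,650,000 → General Business License not required.
§14.2 provides lodging to guests; serves alcohol for on-premises consumption → Lodging Registration required.
§14.3 provides lodging to guests; processes customer payments for third parties; serves alcohol for on-premises consumption → Annual Authorization required.
§14.4 revenue $1,925,000 ≥ $1,725,000; does not dispense prescription medication → High-Revenue License not required.
§14.5 serves alcohol for on-premises consumption; does not sell tobacco products → On-Premises Alcohol Registration not required.
§14.6 does not sell tobacco products → Regulatory License exemption does not apply.
§14.7 revenue $1,925,000 > $1,700,000; does not dispense prescription medication → Regulatory Permit not required.
§14.8 revenue $1,925,000 ≤ $2,200,000; processes customer payments for third parties → Trade Authorization required.
§14.9 does not sell tobacco products; revenue $1,925,000 < $2,300,000; serves alcohol for on-premises consumption → Standard Certificate not required.
§14.10 provides lodging to guests; serves alcohol for on-premises consumption → Regulatory License required.

Annual Authorization, Lodging Registration, Regulatory License, Trade Authorization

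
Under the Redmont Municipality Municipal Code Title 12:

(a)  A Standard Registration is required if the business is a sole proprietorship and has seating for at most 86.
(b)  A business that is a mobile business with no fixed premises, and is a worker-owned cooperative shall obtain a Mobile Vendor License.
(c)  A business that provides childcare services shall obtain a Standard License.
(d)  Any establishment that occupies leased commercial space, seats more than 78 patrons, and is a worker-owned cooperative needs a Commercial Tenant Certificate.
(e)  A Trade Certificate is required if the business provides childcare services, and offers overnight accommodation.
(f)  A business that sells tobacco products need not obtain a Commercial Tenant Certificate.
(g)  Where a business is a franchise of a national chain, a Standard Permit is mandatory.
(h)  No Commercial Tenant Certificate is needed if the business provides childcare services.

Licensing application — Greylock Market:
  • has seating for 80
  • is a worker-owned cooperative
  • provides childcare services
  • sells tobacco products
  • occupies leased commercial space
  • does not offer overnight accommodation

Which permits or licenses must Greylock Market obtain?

(a) is a worker-owned cooperative (not: is a sole proprietorship); seating 80 ≤ 86 → Standard Registration not required.
(b) occupies leased commercial space (not: is a mobile business with no fixed premises); is a worker-owned cooperative → Mobile Vendor License not required.
(c) provides childcare services → Standard License required.
(d) occupies leased commercial space; seating 80 > 78; is a worker-owned cooperative → Commercial Tenant Certificate required.
(e) provides childcare services; does not offer overnight accommodation → Trade Certificate not required.
(f) sells tobacco products → exempt from Commercial Tenant Certificate.
(g) is a worker-owned cooperative (not: is a franchise of a national chain) → Standard Permit not required.
(h) provides childcare services → exempt from Commercial Tenant Certificate.

Standard License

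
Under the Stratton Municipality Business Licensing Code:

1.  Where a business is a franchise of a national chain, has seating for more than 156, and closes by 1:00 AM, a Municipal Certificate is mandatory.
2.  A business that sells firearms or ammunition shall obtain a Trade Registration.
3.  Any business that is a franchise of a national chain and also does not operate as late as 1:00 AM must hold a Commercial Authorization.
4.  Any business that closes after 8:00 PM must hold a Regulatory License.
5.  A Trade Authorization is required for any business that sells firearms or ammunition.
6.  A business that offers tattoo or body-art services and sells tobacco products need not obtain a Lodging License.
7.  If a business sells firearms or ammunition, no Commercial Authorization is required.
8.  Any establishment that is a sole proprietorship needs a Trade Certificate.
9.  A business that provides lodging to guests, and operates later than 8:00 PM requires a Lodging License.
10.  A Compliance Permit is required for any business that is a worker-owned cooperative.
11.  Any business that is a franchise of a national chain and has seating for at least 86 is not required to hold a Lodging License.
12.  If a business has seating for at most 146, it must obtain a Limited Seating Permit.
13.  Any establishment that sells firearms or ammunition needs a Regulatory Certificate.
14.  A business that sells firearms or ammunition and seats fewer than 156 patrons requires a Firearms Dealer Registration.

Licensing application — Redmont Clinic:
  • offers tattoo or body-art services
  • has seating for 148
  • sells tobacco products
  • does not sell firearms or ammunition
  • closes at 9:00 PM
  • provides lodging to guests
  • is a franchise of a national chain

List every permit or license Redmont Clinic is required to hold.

Commercial Authorization, Regulatory License

1. is a franchise of a national chain; seating 148 ≤ 156; closes 9:00 PM, at/before 1:00 AM → Municipal Certificate not required.
2. does not sell firearms or ammunition → Trade Registration not required.
3. is a franchise of a national chain; closes 9:00 PM, at/before 1:00 AM → Commercial Authorization required.
4. closes 9:00 PM, after 8:00 PM → Regulatory License required.
5. does not sell firearms or ammunition → Trade Authorization not required.
6. offers tattoo or body-art services; sells tobacco products → exempt from Lodging License.
7. does not sell firearms or ammunition → Commercial Authorization exemption does not apply.
8. is a franchise of a national chain (not: is a sole proprietorship) → Trade Certificate not required.
9. provides lodging to guests; closes 9:00 PM, after 8:00 PM → Lodging License required.
10. is a franchise of a national chain (not: is a worker-owned cooperative) → Compliance Permit not required.
11. is a franchise of a national chain; seating 148 ≥ 86 → exempt from Lodging License.
12. seating 148 > 146 → Limited Seating Permit not required.
13. does not sell firearms or ammunition → Regulatory Certificate not required.
14. does not sell firearms or ammunition; seating 148 < 156 → Firearms Dealer Registration not required.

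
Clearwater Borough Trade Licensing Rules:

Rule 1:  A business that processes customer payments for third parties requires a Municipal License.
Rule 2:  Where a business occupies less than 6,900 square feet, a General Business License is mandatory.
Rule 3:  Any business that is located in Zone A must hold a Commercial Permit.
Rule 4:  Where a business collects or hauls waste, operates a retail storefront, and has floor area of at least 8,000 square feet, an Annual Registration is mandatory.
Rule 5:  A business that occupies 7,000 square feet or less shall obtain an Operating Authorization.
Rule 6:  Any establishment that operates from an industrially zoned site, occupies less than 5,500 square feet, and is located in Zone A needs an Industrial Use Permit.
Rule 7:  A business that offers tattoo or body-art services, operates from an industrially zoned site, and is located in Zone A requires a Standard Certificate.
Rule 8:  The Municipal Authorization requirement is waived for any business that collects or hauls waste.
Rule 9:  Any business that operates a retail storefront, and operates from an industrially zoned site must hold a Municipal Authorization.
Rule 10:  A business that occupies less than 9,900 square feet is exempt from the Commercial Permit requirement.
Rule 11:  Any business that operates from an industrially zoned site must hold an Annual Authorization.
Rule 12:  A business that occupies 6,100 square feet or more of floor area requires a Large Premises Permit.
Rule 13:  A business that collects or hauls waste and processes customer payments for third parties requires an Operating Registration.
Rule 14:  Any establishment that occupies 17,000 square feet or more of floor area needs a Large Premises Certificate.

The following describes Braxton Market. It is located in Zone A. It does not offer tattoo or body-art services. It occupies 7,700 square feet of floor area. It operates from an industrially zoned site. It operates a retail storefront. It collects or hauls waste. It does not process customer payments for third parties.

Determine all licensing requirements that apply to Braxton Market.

Rule 1: does not process customer payments for third parties → Municipal License not required.
Rule 2: floor area 7,700 square feet ≥ 6,900 square feet → General Business License not required.
Rule 3: is located in Zone A → Commercial Permit required.
Rule 4: collects or hauls waste; operates a retail storefront; floor area 7,700 square feet < 8,000 square feet → Annual Registration not required.
Rule 5: floor area 7,700 square feet > 7,000 square feet → Operating Authorization not required.
Rule 6: operates from an industrially zoned site; floor area 7,700 square feet ≥ 5,500 square feet; is located in Zone A → Industrial Use Permit not required.
Rule 7: does not offer tattoo or body-art services; operates from an industrially zoned site; is located in Zone A → Standard Certificate not required.
Rule 8: collects or hauls waste → exempt from Municipal Authorization.
Rule 9: operates a retail storefront; operates from an industrially zoned site → Municipal Authorization required.
Rule 10: floor area 7,700 square feet < 9,900 square feet → exempt from Commercial Permit.
Rule 11: operates from an industrially zoned site → Annual Authorization required.
Rule 12: floor area 7,700 square feet ≥ 6,100 square feet → Large Premises Permit required.
Rule 13: collects or hauls waste; does not process customer payments for third parties → Operating Registration not required.
Rule 14: floor area 7,700 square feet < 17,000 square feet → Large Premises Certificate not required.

Annual Authorization, Large Premises Permit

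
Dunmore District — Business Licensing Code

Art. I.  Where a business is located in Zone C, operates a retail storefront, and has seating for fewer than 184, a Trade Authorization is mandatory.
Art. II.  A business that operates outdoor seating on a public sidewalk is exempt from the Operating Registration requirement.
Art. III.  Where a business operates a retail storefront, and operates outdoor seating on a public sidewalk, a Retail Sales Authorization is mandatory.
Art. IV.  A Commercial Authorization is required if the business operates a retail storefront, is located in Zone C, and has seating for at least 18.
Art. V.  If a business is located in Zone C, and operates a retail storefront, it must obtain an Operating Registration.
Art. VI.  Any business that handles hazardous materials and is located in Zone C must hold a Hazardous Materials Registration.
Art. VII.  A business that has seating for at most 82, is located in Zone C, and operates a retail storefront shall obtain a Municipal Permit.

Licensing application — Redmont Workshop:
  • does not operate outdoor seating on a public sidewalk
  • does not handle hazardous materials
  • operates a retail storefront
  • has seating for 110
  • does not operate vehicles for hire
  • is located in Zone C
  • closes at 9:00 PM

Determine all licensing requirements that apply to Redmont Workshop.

Art. I. is located in Zone C; operates a retail storefront; seating 110 < 184 → Trade Authorization required.
Art. II. does not operate outdoor seating on a public sidewalk → Operating Registration exemption does not apply.
Art. III. operates a retail storefront; does not operate outdoor seating on a public sidewalk → Retail Sales Authorization not required.
Art. IV. operates a retail storefront; is located in Zone C; seating 110 ≥ 18 → Commercial Authorization required.
Art. V. is located in Zone C; operates a retail storefront → Operating Registration required.
Art. VI. does not handle hazardous materials; is located in Zone C → Hazardous Materials Registration not required.
Art. VII. seating 110 > 82; is located in Zone C; operates a retail storefront → Municipal Permit not required.

Commercial Authorization, Operating Registration, Trade Authorization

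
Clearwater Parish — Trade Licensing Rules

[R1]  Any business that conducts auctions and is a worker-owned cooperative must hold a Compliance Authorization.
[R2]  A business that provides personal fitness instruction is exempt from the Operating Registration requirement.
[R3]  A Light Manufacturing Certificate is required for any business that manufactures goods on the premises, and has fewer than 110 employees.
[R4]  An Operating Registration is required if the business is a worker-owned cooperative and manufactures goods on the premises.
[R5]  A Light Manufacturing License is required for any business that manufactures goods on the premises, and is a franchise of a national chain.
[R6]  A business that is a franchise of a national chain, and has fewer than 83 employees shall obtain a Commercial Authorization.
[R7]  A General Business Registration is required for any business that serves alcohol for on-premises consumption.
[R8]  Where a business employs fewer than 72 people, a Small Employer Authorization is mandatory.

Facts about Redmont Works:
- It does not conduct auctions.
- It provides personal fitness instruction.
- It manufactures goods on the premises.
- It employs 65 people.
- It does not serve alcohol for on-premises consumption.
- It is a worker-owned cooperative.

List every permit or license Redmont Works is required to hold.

Light Manufacturing Certificate, Small Employer Authorization

[R1] does not conduct auctions; is a worker-owned cooperative → Compliance Authorization not required.
[R2] provides personal fitness instruction → exempt from Operating Registration.
[R3] manufactures goods on the premises; employees 65 < 110 → Light Manufacturing Certificate required.
[R4] is a worker-owned cooperative; manufactures goods on the premises → Operating Registration required.
[R5] manufactures goods on the premises; is a worker-owned cooperative (not: is a franchise of a national chain) → Light Manufacturing License not required.
[R6] is a worker-owned cooperative (not: is a franchise of a national chain); employees 65 < 83 → Commercial Authorization not required.
[R7] does not serve alcohol for on-premises consumption → General Business Registration not required.
[R8] employees 65 < 72 → Small Employer Authorization required.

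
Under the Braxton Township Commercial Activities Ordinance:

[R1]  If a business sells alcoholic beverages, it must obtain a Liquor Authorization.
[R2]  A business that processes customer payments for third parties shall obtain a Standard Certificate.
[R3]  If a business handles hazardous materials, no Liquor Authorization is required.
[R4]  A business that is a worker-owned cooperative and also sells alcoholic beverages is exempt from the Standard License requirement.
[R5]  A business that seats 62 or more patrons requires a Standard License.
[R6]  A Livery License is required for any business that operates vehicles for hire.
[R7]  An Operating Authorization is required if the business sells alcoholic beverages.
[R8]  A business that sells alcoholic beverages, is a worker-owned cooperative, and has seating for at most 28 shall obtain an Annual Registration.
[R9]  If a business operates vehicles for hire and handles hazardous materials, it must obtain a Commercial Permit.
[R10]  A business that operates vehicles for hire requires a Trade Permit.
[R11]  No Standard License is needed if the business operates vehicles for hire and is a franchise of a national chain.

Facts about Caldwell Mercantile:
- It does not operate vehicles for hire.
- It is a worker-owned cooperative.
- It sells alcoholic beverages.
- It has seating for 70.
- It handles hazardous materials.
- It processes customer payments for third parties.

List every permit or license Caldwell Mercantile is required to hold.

Operating Authorization, Standard Certificate

[R1] sells alcoholic beverages → Liquor Authorization required.
[R2] processes customer payments for third parties → Standard Certificate required.
[R3] handles hazardous materials → exempt from Liquor Authorization.
[R4] is a worker-owned cooperative; sells alcoholic beverages → exempt from Standard License.
[R5] seating 70 ≥ 62 → Standard License required.
[R6] does not operate vehicles for hire → Livery License not required.
[R7] sells alcoholic beverages → Operating Authorization required.
[R8] sells alcoholic beverages; is a worker-owned cooperative; seating 70 > 28 → Annual Registration not required.
[R9] does not operate vehicles for hire; handles hazardous materials → Commercial Permit not required.
[R10] does not operate vehicles for hire → Trade Permit not required.
[R11] does not operate vehicles for hire; is a worker-owned cooperative (not: is a franchise of a national chain) → Standard License exemption does not apply.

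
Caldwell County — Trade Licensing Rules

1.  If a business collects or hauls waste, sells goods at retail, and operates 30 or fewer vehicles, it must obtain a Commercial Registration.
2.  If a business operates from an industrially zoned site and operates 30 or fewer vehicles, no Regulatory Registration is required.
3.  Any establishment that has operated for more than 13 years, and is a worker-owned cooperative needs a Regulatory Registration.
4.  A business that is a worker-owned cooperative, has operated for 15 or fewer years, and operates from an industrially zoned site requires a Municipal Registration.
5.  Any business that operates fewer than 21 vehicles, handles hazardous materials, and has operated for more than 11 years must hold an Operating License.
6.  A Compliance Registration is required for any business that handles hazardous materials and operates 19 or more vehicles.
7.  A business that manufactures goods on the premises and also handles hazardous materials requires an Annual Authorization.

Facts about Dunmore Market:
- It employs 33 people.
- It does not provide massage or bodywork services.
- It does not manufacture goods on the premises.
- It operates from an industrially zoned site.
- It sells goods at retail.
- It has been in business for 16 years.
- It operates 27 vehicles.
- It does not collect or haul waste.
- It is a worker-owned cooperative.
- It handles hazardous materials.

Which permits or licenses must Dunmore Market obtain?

1. does not collect or haul waste; sells goods at retail; vehicles 27 ≤ 30 → Commercial Registration not required.
2. operates from an industrially zoned site; vehicles 27 ≤ 30 → exempt from Regulatory Registration.
3. years in business 16 > 13; is a worker-owned cooperative → Regulatory Registration required.
4. is a worker-owned cooperative; years in business 16 > 15; operates from an industrially zoned site → Municipal Registration not required.
5. vehicles 27 ≥ 21; handles hazardous materials; years in business 16 > 11 → Operating License not required.
6. handles hazardous materials; vehicles 27 ≥ 19 → Compliance Registration required.
7. does not manufacture goods on the premises; handles hazardous materials → Annual Authorization not required.

Compliance Registration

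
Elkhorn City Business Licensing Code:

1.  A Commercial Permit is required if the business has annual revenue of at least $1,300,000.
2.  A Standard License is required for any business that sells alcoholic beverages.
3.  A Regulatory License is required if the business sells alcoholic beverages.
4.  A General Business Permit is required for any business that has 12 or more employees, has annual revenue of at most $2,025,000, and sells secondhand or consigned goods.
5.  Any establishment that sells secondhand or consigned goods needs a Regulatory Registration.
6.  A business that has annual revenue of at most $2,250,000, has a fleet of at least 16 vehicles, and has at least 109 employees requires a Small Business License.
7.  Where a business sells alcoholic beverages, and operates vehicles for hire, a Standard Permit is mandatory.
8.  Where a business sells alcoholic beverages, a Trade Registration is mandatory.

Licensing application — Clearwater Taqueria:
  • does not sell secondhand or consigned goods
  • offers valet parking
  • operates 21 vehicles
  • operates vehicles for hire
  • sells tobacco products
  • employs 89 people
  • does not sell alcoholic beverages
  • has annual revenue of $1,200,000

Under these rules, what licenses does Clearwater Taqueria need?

1. revenue $1,200,000 < $1,300,000 → Commercial Permit not required.
2. does not sell alcoholic beverages → Standard License not required.
3. does not sell alcoholic beverages → Regulatory License not required.
4. employees 89 ≥ 12; revenue $1,200,000 ≤ $2,025,000; does not sell secondhand or consigned goods → General Business Permit not required.
5. does not sell secondhand or consigned goods → Regulatory Registration not required.
6. revenue $1,200,000 ≤ $2,250,000; vehicles 21 ≥ 16; employees 89 < 109 → Small Business License not required.
7. does not sell alcoholic beverages; operates vehicles for hire → Standard Permit not required.
8. does not sell alcoholic beverages → Trade Registration not required.

None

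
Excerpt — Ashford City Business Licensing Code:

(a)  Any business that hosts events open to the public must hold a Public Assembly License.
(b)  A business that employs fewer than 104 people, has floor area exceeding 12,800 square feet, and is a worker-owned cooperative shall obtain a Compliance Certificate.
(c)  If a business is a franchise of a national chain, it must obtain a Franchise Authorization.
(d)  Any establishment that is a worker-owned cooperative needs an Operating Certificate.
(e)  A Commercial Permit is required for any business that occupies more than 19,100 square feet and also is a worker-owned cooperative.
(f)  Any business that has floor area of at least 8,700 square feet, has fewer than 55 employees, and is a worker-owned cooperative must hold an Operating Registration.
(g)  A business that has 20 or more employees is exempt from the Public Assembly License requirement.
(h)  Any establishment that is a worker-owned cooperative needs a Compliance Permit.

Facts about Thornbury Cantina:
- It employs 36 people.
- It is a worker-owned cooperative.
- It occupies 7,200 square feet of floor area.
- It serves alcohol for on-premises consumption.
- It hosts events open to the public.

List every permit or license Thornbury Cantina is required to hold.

Compliance Permit, Operating Certificate

(a) hosts events open to the public → Public Assembly License required.
(b) employees 36 < 104; floor area 7,200 square feet ≤ 12,800 square feet; is a worker-owned cooperative → Compliance Certificate not required.
(c) is a worker-owned cooperative (not: is a franchise of a national chain) → Franchise Authorization not required.
(d) is a worker-owned cooperative → Operating Certificate required.
(e) floor area 7,200 square feet ≤ 19,100 square feet; is a worker-owned cooperative → Commercial Permit not required.
(f) floor area 7,200 square feet < 8,700 square feet; employees 36 < 55; is a worker-owned cooperative → Operating Registration not required.
(g) employees 36 ≥ 20 → exempt from Public Assembly License.
(h) is a worker-owned cooperative → Compliance Permit required.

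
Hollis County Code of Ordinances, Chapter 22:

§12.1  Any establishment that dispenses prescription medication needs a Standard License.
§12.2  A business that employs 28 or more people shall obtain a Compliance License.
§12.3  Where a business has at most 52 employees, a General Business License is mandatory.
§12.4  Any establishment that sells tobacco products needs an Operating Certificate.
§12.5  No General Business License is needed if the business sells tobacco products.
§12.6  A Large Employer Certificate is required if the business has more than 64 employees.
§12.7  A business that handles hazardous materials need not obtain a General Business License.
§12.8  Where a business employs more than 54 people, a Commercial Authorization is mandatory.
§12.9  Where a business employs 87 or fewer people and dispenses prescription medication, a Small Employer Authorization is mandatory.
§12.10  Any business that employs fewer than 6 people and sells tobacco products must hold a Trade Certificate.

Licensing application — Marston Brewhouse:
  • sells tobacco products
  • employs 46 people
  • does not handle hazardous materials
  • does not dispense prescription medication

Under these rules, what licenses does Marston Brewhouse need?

§12.1 does not dispense prescription medication → Standard License not required.
§12.2 employees 46 ≥ 28 → Compliance License required.
§12.3 employees 46 ≤ 52 → General Business License required.
§12.4 sells tobacco products → Operating Certificate required.
§12.5 sells tobacco products → exempt from General Business License.
§12.6 employees 46 ≤ 64 → Large Employer Certificate not required.
§12.7 does not handle hazardous materials → General Business License exemption does not apply.
§12.8 employees 46 ≤ 54 → Commercial Authorization not required.
§12.9 employees 46 ≤ 87; does not dispense prescription medication → Small Employer Authorization not required.
§12.10 employees 46 ≥ 6; sells tobacco products → Trade Certificate not required.

Compliance License, Operating Certificate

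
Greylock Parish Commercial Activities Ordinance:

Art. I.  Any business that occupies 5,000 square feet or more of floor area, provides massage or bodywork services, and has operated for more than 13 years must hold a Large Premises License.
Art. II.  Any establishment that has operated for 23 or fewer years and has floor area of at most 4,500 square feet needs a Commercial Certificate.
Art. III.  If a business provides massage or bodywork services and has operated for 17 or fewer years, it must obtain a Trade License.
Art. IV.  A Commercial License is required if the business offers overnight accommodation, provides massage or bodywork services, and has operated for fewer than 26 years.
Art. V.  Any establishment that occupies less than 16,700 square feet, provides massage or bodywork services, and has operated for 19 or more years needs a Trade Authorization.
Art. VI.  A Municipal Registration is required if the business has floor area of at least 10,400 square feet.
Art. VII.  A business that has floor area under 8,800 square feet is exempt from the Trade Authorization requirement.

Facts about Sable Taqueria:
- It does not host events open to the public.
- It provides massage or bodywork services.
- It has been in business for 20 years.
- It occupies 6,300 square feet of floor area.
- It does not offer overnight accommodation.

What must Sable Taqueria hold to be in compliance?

Large Premises License

Art. I. floor area 6,300 square feet ≥ 5,000 square feet; provides massage or bodywork services; years in business 20 > 13 → Large Premises License required.
Art. II. years in business 20 ≤ 23; floor area 6,300 square feet > 4,500 square feet → Commercial Certificate not required.
Art. III. provides massage or bodywork services; years in business 20 > 17 → Trade License not required.
Art. IV. does not offer overnight accommodation; provides massage or bodywork services; years in business 20 < 26 → Commercial License not required.
Art. V. floor area 6,300 square feet < 16,700 square feet; provides massage or bodywork services; years in business 20 ≥ 19 → Trade Authorization required.
Art. VI. floor area 6,300 square feet < 10,400 square feet → Municipal Registration not required.
Art. VII. floor area 6,300 square feet < 8,800 square feet → exempt from Trade Authorization.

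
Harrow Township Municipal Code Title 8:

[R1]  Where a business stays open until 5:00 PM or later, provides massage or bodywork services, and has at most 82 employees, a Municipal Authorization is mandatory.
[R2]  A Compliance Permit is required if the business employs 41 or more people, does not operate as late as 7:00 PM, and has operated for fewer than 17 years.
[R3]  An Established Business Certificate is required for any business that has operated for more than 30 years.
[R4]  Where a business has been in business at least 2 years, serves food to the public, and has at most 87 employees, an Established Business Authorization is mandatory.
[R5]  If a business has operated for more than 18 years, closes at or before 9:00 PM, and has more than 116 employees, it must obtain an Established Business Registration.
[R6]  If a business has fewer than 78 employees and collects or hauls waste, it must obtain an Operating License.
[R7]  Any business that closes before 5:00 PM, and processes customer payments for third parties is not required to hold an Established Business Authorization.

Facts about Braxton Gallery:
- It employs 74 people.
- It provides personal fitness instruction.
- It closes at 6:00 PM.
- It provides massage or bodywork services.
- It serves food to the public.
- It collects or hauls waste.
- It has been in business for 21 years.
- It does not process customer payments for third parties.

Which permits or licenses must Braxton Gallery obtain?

Established Business Authorization, Municipal Authorization, Operating License

[R1] closes 6:00 PM, after 5:00 PM; provides massage or bodywork services; employees 74 ≤ 82 → Municipal Authorization required.
[R2] employees 74 ≥ 41; closes 6:00 PM, at/before 7:00 PM; years in business 21 ≥ 17 → Compliance Permit not required.
[R3] years in business 21 ≤ 30 → Established Business Certificate not required.
[R4] years in business 21 ≥ 2; serves food to the public; employees 74 ≤ 87 → Established Business Authorization required.
[R5] years in business 21 > 18; closes 6:00 PM, at/before 9:00 PM; employees 74 ≤ 116 → Established Business Registration not required.
[R6] employees 74 < 78; collects or hauls waste → Operating License required.
[R7] closes 6:00 PM, after 5:00 PM; does not process customer payments for third parties → Established Business Authorization exemption does not apply.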